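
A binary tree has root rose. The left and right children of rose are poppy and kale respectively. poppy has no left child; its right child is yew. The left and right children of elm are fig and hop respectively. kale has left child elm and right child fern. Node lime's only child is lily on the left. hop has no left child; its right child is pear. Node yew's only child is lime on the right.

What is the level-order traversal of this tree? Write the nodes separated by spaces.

Level-order visits nodes level by level from the root, left to right within each level.
Level 0: rose
Level 1: poppy, kale
Level 2: yew, elm, fern
Level 3: lime, fig, hop
Level 4: lily, pear

rose poppy kale yew elm fern lime fig hop lily pear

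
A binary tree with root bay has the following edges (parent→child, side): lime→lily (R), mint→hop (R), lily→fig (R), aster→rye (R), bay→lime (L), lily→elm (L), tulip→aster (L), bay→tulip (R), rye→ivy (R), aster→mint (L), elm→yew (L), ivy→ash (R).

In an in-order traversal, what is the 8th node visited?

hop

In-order visits the left subtree, then the node, then the right subtree.
At bay: go left to lime.
  At lime: no left child.
  Visit lime.
  At lime: go right to lily.
    At lily: go left to elm.
      At elm: go left to yew.
        yew is a leaf — visit yew.
      Visit elm.
      At elm: no right child.
    Visit lily.
    At lily: go right to fig.
      fig is a leaf — visit fig.
Visit bay.
At bay: go right to tulip.
  At tulip: go left to aster.
    At aster: go left to mint.
      At mint: no left child.
      Visit mint.
      At mint: go right to hop.
        hop is a leaf — visit hop.
    Visit aster.
    At aster: go right to rye.
      At rye: no left child.
      Visit rye.
      At rye: go right to ivy.
        At ivy: no left child.
        Visit ivy.
        At ivy: go right to ash.
          ash is a leaf — visit ash.
  Visit tulip.
  At tulip: no right child.
Full in-order sequence: lime, yew, elm, lily, fig, bay, mint, hop, aster, rye, ivy, ash, tulip.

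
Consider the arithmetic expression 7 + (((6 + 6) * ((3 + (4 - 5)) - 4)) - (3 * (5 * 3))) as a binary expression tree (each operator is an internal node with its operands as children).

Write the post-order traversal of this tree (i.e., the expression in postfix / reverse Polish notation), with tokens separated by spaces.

7 6 6 + 3 4 5 - + 4 - * 3 5 3 * * - +

Post-order on an expression tree gives postfix notation: for each operator, emit left operand, right operand, then the operator.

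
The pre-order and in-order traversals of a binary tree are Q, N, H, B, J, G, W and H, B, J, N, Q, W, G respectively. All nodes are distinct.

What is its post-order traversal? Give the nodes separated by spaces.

J B H N W G Q

The first element of pre-order is the root; it splits in-order into left and right subtrees.
Root Q: left subtree has 4 nodes {H, B, J, N}, right has 2 {W, G}.
  Root N: left subtree has 3 nodes {H, B, J}, right has 0 { }.
    Root H: left subtree has 0 nodes { }, right has 2 {B, J}.
      Root B: left subtree has 0 nodes { }, right has 1 {J}.
  Root G: left subtree has 1 node {W}, right has 0 { }.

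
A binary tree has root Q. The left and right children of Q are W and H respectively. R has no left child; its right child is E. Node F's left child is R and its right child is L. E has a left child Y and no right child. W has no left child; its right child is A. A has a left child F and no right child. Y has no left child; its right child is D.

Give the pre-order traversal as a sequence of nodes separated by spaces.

Pre-order visits the node, then its left subtree, then its right subtree.
Visit Q.
At Q: go left to W.
  Visit W.
  At W: no left child.
  At W: go right to A.
    Visit A.
    At A: go left to F.
      Visit F.
      At F: go left to R.
        Visit R.
        At R: no left child.
        At R: go right to E.
          Visit E.
          At E: go left to Y.
            Visit Y.
            At Y: no left child.
            At Y: go right to D.
              D is a leaf — visit D.
          At E: no right child.
      At F: go right to L.
        L is a leaf — visit L.
    At A: no right child.
At Q: go right to H.
  H is a leaf — visit H.

Q W A F R E Y D L H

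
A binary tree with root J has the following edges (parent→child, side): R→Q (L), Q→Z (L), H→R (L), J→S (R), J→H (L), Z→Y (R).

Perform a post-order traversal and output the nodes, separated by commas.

Y, Z, Q, R, H, S, J

Post-order visits the left subtree, then the right subtree, then the node.
At J: go left to H.
  At H: go left to R.
    At R: go left to Q.
      At Q: go left to Z.
        At Z: no left child.
        At Z: go right to Y.
          Y is a leaf — visit Y.
        Visit Z.
      At Q: no right child.
      Visit Q.
    At R: no right child.
    Visit R.
  At H: no right child.
  Visit H.
At J: go right to S.
  S is a leaf — visit S.
Visit J.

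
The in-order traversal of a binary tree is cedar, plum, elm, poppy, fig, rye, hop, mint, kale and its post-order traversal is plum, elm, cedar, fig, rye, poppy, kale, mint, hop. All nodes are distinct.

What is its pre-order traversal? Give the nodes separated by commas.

hop, poppy, cedar, elm, plum, rye, fig, mint, kale

The last element of post-order is the root; it splits in-order into left and right subtrees.
Root hop: left subtree has 6 nodes {cedar, plum, elm, poppy, fig, rye}, right has 2 {mint, kale}.
  Root poppy: left subtree has 3 nodes {cedar, plum, elm}, right has 2 {fig, rye}.
    Root cedar: left subtree has 0 nodes { }, right has 2 {plum, elm}.
      Root elm: left subtree has 1 node {plum}, right has 0 { }.
    Root rye: left subtree has 1 node {fig}, right has 0 { }.
  Root mint: left subtree has 0 nodes { }, right has 1 {kale}.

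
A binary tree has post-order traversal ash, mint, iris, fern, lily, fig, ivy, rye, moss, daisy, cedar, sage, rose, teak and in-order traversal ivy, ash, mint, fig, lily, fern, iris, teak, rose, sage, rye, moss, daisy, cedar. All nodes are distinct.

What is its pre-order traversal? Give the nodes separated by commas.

teak, ivy, fig, mint, ash, lily, fern, iris, rose, sage, cedar, daisy, moss, rye

The last element of post-order is the root; it splits in-order into left and right subtrees.
Root teak: left subtree has 7 nodes {ivy, ash, mint, fig, lily, fern, iris}, right has 6 {rose, sage, rye, moss, daisy, cedar}.
  Root ivy: left subtree has 0 nodes { }, right has 6 {ash, mint, fig, lily, fern, iris}.
    Root fig: left subtree has 2 nodes {ash, mint}, right has 3 {lily, fern, iris}.
      Root mint: left subtree has 1 node {ash}, right has 0 { }.
      Root lily: left subtree has 0 nodes { }, right has 2 {fern, iris}.
        Root fern: left subtree has 0 nodes { }, right has 1 {iris}.
  Root rose: left subtree has 0 nodes { }, right has 5 {sage, rye, moss, daisy, cedar}.
    Root sage: left subtree has 0 nodes { }, right has 4 {rye, moss, daisy, cedar}.
      Root cedar: left subtree has 3 nodes {rye, moss, daisy}, right has 0 { }.
        Root daisy: left subtree has 2 nodes {rye, moss}, right has 0 { }.
          Root moss: left subtree has 1 node {rye}, right has 0 { }.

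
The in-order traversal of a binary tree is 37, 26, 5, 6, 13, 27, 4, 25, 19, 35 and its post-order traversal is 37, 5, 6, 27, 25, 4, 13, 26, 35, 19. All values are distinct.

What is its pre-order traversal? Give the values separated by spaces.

The last element of post-order is the root; it splits in-order into left and right subtrees.
Root 19: left subtree has 8 nodes {37, 26, 5, 6, 13, 27, 4, 25}, right has 1 {35}.
  Root 26: left subtree has 1 node {37}, right has 6 {5, 6, 13, 27, 4, 25}.
    Root 13: left subtree has 2 nodes {5, 6}, right has 3 {27, 4, 25}.
      Root 6: left subtree has 1 node {5}, right has 0 { }.
      Root 4: left subtree has 1 node {27}, right has 1 {25}.

19 26 37 13 6 5 4 27 25 35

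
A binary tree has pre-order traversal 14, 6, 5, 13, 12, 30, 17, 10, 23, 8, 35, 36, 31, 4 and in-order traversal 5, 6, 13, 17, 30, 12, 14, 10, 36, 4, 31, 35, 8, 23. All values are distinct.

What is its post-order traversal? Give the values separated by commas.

5, 17, 30, 12, 13, 6, 4, 31, 36, 35, 8, 23, 10, 14

The first element of pre-order is the root; it splits in-order into left and right subtrees.
Root 14: left subtree has 6 nodes {5, 6, 13, 17, 30, 12}, right has 7 {10, 36, 4, 31, 35, 8, 23}.
  Root 6: left subtree has 1 node {5}, right has 4 {13, 17, 30, 12}.
    Root 13: left subtree has 0 nodes { }, right has 3 {17, 30, 12}.
      Root 12: left subtree has 2 nodes {17, 30}, right has 0 { }.
        Root 30: left subtree has 1 node {17}, right has 0 { }.
  Root 10: left subtree has 0 nodes { }, right has 6 {36, 4, 31, 35, 8, 23}.
    Root 23: left subtree has 5 nodes {36, 4, 31, 35, 8}, right has 0 { }.
      Root 8: left subtree has 4 nodes {36, 4, 31, 35}, right has 0 { }.
        Root 35: left subtree has 3 nodes {36, 4, 31}, right has 0 { }.
          Root 36: left subtree has 0 nodes { }, right has 2 {4, 31}.
            Root 31: left subtree has 1 node {4}, right has 0 { }.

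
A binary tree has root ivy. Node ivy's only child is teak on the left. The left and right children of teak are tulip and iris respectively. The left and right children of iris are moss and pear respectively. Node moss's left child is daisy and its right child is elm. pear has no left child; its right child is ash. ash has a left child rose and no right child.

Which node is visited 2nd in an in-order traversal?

teak

In-order visits the left subtree, then the node, then the right subtree.
At ivy: go left to teak.
  At teak: go left to tulip.
    tulip is a leaf — visit tulip.
  Visit teak.
  At teak: go right to iris.
    At iris: go left to moss.
      At moss: go left to daisy.
        daisy is a leaf — visit daisy.
      Visit moss.
      At moss: go right to elm.
        elm is a leaf — visit elm.
    Visit iris.
    At iris: go right to pear.
      At pear: no left child.
      Visit pear.
      At pear: go right to ash.
        At ash: go left to rose.
          rose is a leaf — visit rose.
        Visit ash.
        At ash: no right child.
Visit ivy.
At ivy: no right child.
Full in-order sequence: tulip, teak, daisy, moss, elm, iris, pear, rose, ash, ivy.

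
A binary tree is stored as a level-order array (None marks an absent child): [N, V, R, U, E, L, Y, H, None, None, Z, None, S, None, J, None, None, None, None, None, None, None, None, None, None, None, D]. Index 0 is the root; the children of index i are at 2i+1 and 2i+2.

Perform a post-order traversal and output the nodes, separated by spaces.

H U Z E V D S L J Y R N

Post-order visits the left subtree, then the right subtree, then the node.
At N: go left to V.
  At V: go left to U.
    At U: go left to H.
      H is a leaf — visit H.
    At U: no right child.
    Visit U.
  At V: go right to E.
    At E: no left child.
    At E: go right to Z.
      Z is a leaf — visit Z.
    Visit E.
  Visit V.
At N: go right to R.
  At R: go left to L.
    At L: no left child.
    At L: go right to S.
      At S: no left child.
      At S: go right to D.
        D is a leaf — visit D.
      Visit S.
    Visit L.
  At R: go right to Y.
    At Y: no left child.
    At Y: go right to J.
      J is a leaf — visit J.
    Visit Y.
  Visit R.
Visit N.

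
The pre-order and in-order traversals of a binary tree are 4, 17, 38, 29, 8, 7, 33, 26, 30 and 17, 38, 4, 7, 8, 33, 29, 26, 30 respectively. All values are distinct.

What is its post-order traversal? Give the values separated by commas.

The first element of pre-order is the root; it splits in-order into left and right subtrees.
Root 4: left subtree has 2 nodes {17, 38}, right has 6 {7, 8, 33, 29, 26, 30}.
  Root 17: left subtree has 0 nodes { }, right has 1 {38}.
  Root 29: left subtree has 3 nodes {7, 8, 33}, right has 2 {26, 30}.
    Root 8: left subtree has 1 node {7}, right has 1 {33}.
    Root 26: left subtree has 0 nodes { }, right has 1 {30}.

38, 17, 7, 33, 8, 30, 26, 29, 4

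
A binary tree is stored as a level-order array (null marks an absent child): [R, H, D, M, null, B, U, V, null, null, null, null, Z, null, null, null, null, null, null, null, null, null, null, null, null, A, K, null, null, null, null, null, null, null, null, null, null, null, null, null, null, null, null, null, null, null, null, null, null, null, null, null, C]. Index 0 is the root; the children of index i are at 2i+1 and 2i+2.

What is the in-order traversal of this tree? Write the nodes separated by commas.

In-order visits the left subtree, then the node, then the right subtree.
At R: go left to H.
  At H: go left to M.
    At M: go left to V.
      V is a leaf — visit V.
    Visit M.
    At M: no right child.
  Visit H.
  At H: no right child.
Visit R.
At R: go right to D.
  At D: go left to B.
    At B: no left child.
    Visit B.
    At B: go right to Z.
      At Z: go left to A.
        At A: no left child.
        Visit A.
        At A: go right to C.
          C is a leaf — visit C.
      Visit Z.
      At Z: go right to K.
        K is a leaf — visit K.
  Visit D.
  At D: go right to U.
    U is a leaf — visit U.

V, M, H, R, B, A, C, Z, K, D, U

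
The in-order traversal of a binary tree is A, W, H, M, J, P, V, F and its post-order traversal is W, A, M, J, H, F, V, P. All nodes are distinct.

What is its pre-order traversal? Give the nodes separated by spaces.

P H A W J M V F

The last element of post-order is the root; it splits in-order into left and right subtrees.
Root P: left subtree has 5 nodes {A, W, H, M, J}, right has 2 {V, F}.
  Root H: left subtree has 2 nodes {A, W}, right has 2 {M, J}.
    Root A: left subtree has 0 nodes { }, right has 1 {W}.
    Root J: left subtree has 1 node {M}, right has 0 { }.
  Root V: left subtree has 0 nodes { }, right has 1 {F}.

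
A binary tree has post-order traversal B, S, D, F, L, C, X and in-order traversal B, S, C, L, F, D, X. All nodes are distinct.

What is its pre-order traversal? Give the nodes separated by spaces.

The last element of post-order is the root; it splits in-order into left and right subtrees.
Root X: left subtree has 6 nodes {B, S, C, L, F, D}, right has 0 { }.
  Root C: left subtree has 2 nodes {B, S}, right has 3 {L, F, D}.
    Root S: left subtree has 1 node {B}, right has 0 { }.
    Root L: left subtree has 0 nodes { }, right has 2 {F, D}.
      Root F: left subtree has 0 nodes { }, right has 1 {D}.

X C S B L F D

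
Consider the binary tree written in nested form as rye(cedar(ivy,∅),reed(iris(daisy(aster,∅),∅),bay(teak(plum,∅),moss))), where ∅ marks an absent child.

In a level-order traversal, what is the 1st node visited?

rye

Level-order visits nodes level by level from the root, left to right within each level.
Level 0: rye
Level 1: cedar, reed
Level 2: ivy, iris, bay
Level 3: daisy, teak, moss
Level 4: aster, plum
Full level-order sequence: rye, cedar, reed, ivy, iris, bay, daisy, teak, moss, aster, plum.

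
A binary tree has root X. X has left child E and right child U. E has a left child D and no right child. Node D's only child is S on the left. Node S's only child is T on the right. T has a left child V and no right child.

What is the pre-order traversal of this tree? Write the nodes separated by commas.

X, E, D, S, T, V, U

Pre-order visits the node, then its left subtree, then its right subtree.
Visit X.
At X: go left to E.
  Visit E.
  At E: go left to D.
    Visit D.
    At D: go left to S.
      Visit S.
      At S: no left child.
      At S: go right to T.
        Visit T.
        At T: go left to V.
          V is a leaf — visit V.
        At T: no right child.
    At D: no right child.
  At E: no right child.
At X: go right to U.
  U is a leaf — visit U.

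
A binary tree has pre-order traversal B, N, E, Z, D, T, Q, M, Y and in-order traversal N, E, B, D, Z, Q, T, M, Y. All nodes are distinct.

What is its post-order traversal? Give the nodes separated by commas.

The first element of pre-order is the root; it splits in-order into left and right subtrees.
Root B: left subtree has 2 nodes {N, E}, right has 6 {D, Z, Q, T, M, Y}.
  Root N: left subtree has 0 nodes { }, right has 1 {E}.
  Root Z: left subtree has 1 node {D}, right has 4 {Q, T, M, Y}.
    Root T: left subtree has 1 node {Q}, right has 2 {M, Y}.
      Root M: left subtree has 0 nodes { }, right has 1 {Y}.

E, N, D, Q, Y, M, T, Z, B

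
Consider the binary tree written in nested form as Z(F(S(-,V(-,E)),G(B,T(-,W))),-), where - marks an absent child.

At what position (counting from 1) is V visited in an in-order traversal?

2

In-order visits the left subtree, then the node, then the right subtree.
At Z: go left to F.
  At F: go left to S.
    At S: no left child.
    Visit S.
    At S: go right to V.
      At V: no left child.
      Visit V.
      At V: go right to E.
        E is a leaf — visit E.
  Visit F.
  At F: go right to G.
    At G: go left to B.
      B is a leaf — visit B.
    Visit G.
    At G: go right to T.
      At T: no left child.
      Visit T.
      At T: go right to W.
        W is a leaf — visit W.
Visit Z.
At Z: no right child.
Full in-order sequence: S, V, E, F, B, G, T, W, Z.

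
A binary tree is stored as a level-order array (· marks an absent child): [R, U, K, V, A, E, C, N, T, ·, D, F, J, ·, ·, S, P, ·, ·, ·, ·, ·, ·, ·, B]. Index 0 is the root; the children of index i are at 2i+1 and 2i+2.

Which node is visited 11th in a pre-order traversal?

Pre-order visits the node, then its left subtree, then its right subtree.
Visit R.
At R: go left to U.
  Visit U.
  At U: go left to V.
    Visit V.
    At V: go left to N.
      Visit N.
      At N: go left to S.
        S is a leaf — visit S.
      At N: go right to P.
        P is a leaf — visit P.
    At V: go right to T.
      T is a leaf — visit T.
  At U: go right to A.
    Visit A.
    At A: no left child.
    At A: go right to D.
      D is a leaf — visit D.
At R: go right to K.
  Visit K.
  At K: go left to E.
    Visit E.
    At E: go left to F.
      Visit F.
      At F: no left child.
      At F: go right to B.
        B is a leaf — visit B.
    At E: go right to J.
      J is a leaf — visit J.
  At K: go right to C.
    C is a leaf — visit C.
Full pre-order sequence: R, U, V, N, S, P, T, A, D, K, E, F, B, J, C.

E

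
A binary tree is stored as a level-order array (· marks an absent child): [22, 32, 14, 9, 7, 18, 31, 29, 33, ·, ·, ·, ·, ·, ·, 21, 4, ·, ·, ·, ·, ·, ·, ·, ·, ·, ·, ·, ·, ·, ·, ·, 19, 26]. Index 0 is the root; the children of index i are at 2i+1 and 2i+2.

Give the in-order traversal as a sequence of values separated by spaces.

In-order visits the left subtree, then the node, then the right subtree.
At 22: go left to 32.
  At 32: go left to 9.
    At 9: go left to 29.
      At 29: go left to 21.
        At 21: no left child.
        Visit 21.
        At 21: go right to 19.
          19 is a leaf — visit 19.
      Visit 29.
      At 29: go right to 4.
        At 4: go left to 26.
          26 is a leaf — visit 26.
        Visit 4.
        At 4: no right child.
    Visit 9.
    At 9: go right to 33.
      33 is a leaf — visit 33.
  Visit 32.
  At 32: go right to 7.
    7 is a leaf — visit 7.
Visit 22.
At 22: go right to 14.
  At 14: go left to 18.
    18 is a leaf — visit 18.
  Visit 14.
  At 14: go right to 31.
    31 is a leaf — visit 31.

21 19 29 26 4 9 33 32 7 22 18 14 31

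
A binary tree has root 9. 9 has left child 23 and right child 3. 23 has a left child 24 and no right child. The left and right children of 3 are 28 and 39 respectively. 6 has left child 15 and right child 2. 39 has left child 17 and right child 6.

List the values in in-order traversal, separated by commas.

24, 23, 9, 28, 3, 17, 39, 15, 6, 2

In-order visits the left subtree, then the node, then the right subtree.
At 9: go left to 23.
  At 23: go left to 24.
    24 is a leaf — visit 24.
  Visit 23.
  At 23: no right child.
Visit 9.
At 9: go right to 3.
  At 3: go left to 28.
    28 is a leaf — visit 28.
  Visit 3.
  At 3: go right to 39.
    At 39: go left to 17.
      17 is a leaf — visit 17.
    Visit 39.
    At 39: go right to 6.
      At 6: go left to 15.
        15 is a leaf — visit 15.
      Visit 6.
      At 6: go right to 2.
        2 is a leaf — visit 2.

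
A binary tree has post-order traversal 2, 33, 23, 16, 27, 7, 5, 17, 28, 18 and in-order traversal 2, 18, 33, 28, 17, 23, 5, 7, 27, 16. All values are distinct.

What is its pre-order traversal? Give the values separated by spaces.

18 2 28 33 17 5 23 7 27 16

The last element of post-order is the root; it splits in-order into left and right subtrees.
Root 18: left subtree has 1 node {2}, right has 8 {33, 28, 17, 23, 5, 7, 27, 16}.
  Root 28: left subtree has 1 node {33}, right has 6 {17, 23, 5, 7, 27, 16}.
    Root 17: left subtree has 0 nodes { }, right has 5 {23, 5, 7, 27, 16}.
      Root 5: left subtree has 1 node {23}, right has 3 {7, 27, 16}.
        Root 7: left subtree has 0 nodes { }, right has 2 {27, 16}.
          Root 27: left subtree has 0 nodes { }, right has 1 {16}.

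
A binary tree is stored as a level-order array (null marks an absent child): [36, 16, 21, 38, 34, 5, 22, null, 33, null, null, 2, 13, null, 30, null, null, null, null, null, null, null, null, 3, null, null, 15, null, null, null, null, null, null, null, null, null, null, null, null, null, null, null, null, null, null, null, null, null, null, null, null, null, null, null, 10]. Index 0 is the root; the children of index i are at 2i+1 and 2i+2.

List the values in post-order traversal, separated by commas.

Post-order visits the left subtree, then the right subtree, then the node.
At 36: go left to 16.
  At 16: go left to 38.
    At 38: no left child.
    At 38: go right to 33.
      33 is a leaf — visit 33.
    Visit 38.
  At 16: go right to 34.
    34 is a leaf — visit 34.
  Visit 16.
At 36: go right to 21.
  At 21: go left to 5.
    At 5: go left to 2.
      At 2: go left to 3.
        3 is a leaf — visit 3.
      At 2: no right child.
      Visit 2.
    At 5: go right to 13.
      At 13: no left child.
      At 13: go right to 15.
        At 15: no left child.
        At 15: go right to 10.
          10 is a leaf — visit 10.
        Visit 15.
      Visit 13.
    Visit 5.
  At 21: go right to 22.
    At 22: no left child.
    At 22: go right to 30.
      30 is a leaf — visit 30.
    Visit 22.
  Visit 21.
Visit 36.

33, 38, 34, 16, 3, 2, 10, 15, 13, 5, 30, 22, 21, 36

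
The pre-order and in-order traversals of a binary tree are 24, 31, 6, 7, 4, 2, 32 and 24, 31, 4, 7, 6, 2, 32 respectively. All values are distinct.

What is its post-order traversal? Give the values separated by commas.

The first element of pre-order is the root; it splits in-order into left and right subtrees.
Root 24: left subtree has 0 nodes { }, right has 6 {31, 4, 7, 6, 2, 32}.
  Root 31: left subtree has 0 nodes { }, right has 5 {4, 7, 6, 2, 32}.
    Root 6: left subtree has 2 nodes {4, 7}, right has 2 {2, 32}.
      Root 7: left subtree has 1 node {4}, right has 0 { }.
      Root 2: left subtree has 0 nodes { }, right has 1 {32}.

4, 7, 32, 2, 6, 31, 24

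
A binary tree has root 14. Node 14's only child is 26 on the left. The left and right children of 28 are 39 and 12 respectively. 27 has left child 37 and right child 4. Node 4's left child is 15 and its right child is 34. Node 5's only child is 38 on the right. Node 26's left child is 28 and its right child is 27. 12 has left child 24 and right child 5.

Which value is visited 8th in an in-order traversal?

37

In-order visits the left subtree, then the node, then the right subtree.
At 14: go left to 26.
  At 26: go left to 28.
    At 28: go left to 39.
      39 is a leaf — visit 39.
    Visit 28.
    At 28: go right to 12.
      At 12: go left to 24.
        24 is a leaf — visit 24.
      Visit 12.
      At 12: go right to 5.
        At 5: no left child.
        Visit 5.
        At 5: go right to 38.
          38 is a leaf — visit 38.
  Visit 26.
  At 26: go right to 27.
    At 27: go left to 37.
      37 is a leaf — visit 37.
    Visit 27.
    At 27: go right to 4.
      At 4: go left to 15.
        15 is a leaf — visit 15.
      Visit 4.
      At 4: go right to 34.
        34 is a leaf — visit 34.
Visit 14.
At 14: no right child.
Full in-order sequence: 39, 28, 24, 12, 5, 38, 26, 37, 27, 15, 4, 34, 14.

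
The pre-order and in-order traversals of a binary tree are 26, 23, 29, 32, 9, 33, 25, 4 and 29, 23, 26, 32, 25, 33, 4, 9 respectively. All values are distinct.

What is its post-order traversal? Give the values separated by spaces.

29 23 25 4 33 9 32 26

The first element of pre-order is the root; it splits in-order into left and right subtrees.
Root 26: left subtree has 2 nodes {29, 23}, right has 5 {32, 25, 33, 4, 9}.
  Root 23: left subtree has 1 node {29}, right has 0 { }.
  Root 32: left subtree has 0 nodes { }, right has 4 {25, 33, 4, 9}.
    Root 9: left subtree has 3 nodes {25, 33, 4}, right has 0 { }.
      Root 33: left subtree has 1 node {25}, right has 1 {4}.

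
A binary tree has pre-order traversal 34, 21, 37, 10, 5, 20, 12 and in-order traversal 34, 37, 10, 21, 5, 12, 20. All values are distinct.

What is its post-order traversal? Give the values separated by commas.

10, 37, 12, 20, 5, 21, 34

The first element of pre-order is the root; it splits in-order into left and right subtrees.
Root 34: left subtree has 0 nodes { }, right has 6 {37, 10, 21, 5, 12, 20}.
  Root 21: left subtree has 2 nodes {37, 10}, right has 3 {5, 12, 20}.
    Root 37: left subtree has 0 nodes { }, right has 1 {10}.
    Root 5: left subtree has 0 nodes { }, right has 2 {12, 20}.
      Root 20: left subtree has 1 node {12}, right has 0 { }.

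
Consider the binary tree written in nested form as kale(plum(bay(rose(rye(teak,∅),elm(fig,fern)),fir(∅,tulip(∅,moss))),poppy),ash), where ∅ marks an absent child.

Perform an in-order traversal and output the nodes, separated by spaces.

In-order visits the left subtree, then the node, then the right subtree.
At kale: go left to plum.
  At plum: go left to bay.
    At bay: go left to rose.
      At rose: go left to rye.
        At rye: go left to teak.
          teak is a leaf — visit teak.
        Visit rye.
        At rye: no right child.
      Visit rose.
      At rose: go right to elm.
        At elm: go left to fig.
          fig is a leaf — visit fig.
        Visit elm.
        At elm: go right to fern.
          fern is a leaf — visit fern.
    Visit bay.
    At bay: go right to fir.
      At fir: no left child.
      Visit fir.
      At fir: go right to tulip.
        At tulip: no left child.
        Visit tulip.
        At tulip: go right to moss.
          moss is a leaf — visit moss.
  Visit plum.
  At plum: go right to poppy.
    poppy is a leaf — visit poppy.
Visit kale.
At kale: go right to ash.
  ash is a leaf — visit ash.

teak rye rose fig elm fern bay fir tulip moss plum poppy kale ash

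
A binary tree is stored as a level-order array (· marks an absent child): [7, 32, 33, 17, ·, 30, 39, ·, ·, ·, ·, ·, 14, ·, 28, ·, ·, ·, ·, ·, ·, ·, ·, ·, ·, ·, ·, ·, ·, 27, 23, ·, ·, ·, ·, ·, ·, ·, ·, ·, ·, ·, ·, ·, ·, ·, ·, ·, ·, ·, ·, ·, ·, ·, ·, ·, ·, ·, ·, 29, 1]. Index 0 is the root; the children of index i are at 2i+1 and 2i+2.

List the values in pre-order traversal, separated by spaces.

Pre-order visits the node, then its left subtree, then its right subtree.
Visit 7.
At 7: go left to 32.
  Visit 32.
  At 32: go left to 17.
    17 is a leaf — visit 17.
  At 32: no right child.
At 7: go right to 33.
  Visit 33.
  At 33: go left to 30.
    Visit 30.
    At 30: no left child.
    At 30: go right to 14.
      14 is a leaf — visit 14.
  At 33: go right to 39.
    Visit 39.
    At 39: no left child.
    At 39: go right to 28.
      Visit 28.
      At 28: go left to 27.
        Visit 27.
        At 27: go left to 29.
          29 is a leaf — visit 29.
        At 27: go right to 1.
          1 is a leaf — visit 1.
      At 28: go right to 23.
        23 is a leaf — visit 23.

7 32 17 33 30 14 39 28 27 29 1 23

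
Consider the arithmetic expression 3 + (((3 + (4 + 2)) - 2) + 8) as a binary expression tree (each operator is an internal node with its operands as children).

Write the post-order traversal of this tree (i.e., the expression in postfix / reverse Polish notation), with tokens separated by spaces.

3 3 4 2 + + 2 - 8 + +

Post-order on an expression tree gives postfix notation: for each operator, emit left operand, right operand, then the operator.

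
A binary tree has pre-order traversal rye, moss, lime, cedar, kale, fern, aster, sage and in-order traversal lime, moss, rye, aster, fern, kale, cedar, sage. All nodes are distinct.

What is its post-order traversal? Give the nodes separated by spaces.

lime moss aster fern kale sage cedar rye

The first element of pre-order is the root; it splits in-order into left and right subtrees.
Root rye: left subtree has 2 nodes {lime, moss}, right has 5 {aster, fern, kale, cedar, sage}.
  Root moss: left subtree has 1 node {lime}, right has 0 { }.
  Root cedar: left subtree has 3 nodes {aster, fern, kale}, right has 1 {sage}.
    Root kale: left subtree has 2 nodes {aster, fern}, right has 0 { }.
      Root fern: left subtree has 1 node {aster}, right has 0 { }.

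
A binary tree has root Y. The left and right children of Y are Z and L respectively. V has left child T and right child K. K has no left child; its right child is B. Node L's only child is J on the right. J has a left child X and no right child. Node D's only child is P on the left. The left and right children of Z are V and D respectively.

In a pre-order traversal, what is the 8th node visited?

P

Pre-order visits the node, then its left subtree, then its right subtree.
Visit Y.
At Y: go left to Z.
  Visit Z.
  At Z: go left to V.
    Visit V.
    At V: go left to T.
      T is a leaf — visit T.
    At V: go right to K.
      Visit K.
      At K: no left child.
      At K: go right to B.
        B is a leaf — visit B.
  At Z: go right to D.
    Visit D.
    At D: go left to P.
      P is a leaf — visit P.
    At D: no right child.
At Y: go right to L.
  Visit L.
  At L: no left child.
  At L: go right to J.
    Visit J.
    At J: go left to X.
      X is a leaf — visit X.
    At J: no right child.
Full pre-order sequence: Y, Z, V, T, K, B, D, P, L, J, X.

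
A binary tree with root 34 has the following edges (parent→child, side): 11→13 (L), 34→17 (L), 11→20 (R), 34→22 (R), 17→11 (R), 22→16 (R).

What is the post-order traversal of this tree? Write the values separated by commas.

Post-order visits the left subtree, then the right subtree, then the node.
At 34: go left to 17.
  At 17: no left child.
  At 17: go right to 11.
    At 11: go left to 13.
      13 is a leaf — visit 13.
    At 11: go right to 20.
      20 is a leaf — visit 20.
    Visit 11.
  Visit 17.
At 34: go right to 22.
  At 22: no left child.
  At 22: go right to 16.
    16 is a leaf — visit 16.
  Visit 22.
Visit 34.

13, 20, 11, 17, 16, 22, 34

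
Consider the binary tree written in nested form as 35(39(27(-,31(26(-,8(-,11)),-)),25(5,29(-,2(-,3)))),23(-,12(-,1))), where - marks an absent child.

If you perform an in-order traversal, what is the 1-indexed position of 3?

11

In-order visits the left subtree, then the node, then the right subtree.
At 35: go left to 39.
  At 39: go left to 27.
    At 27: no left child.
    Visit 27.
    At 27: go right to 31.
      At 31: go left to 26.
        At 26: no left child.
        Visit 26.
        At 26: go right to 8.
          At 8: no left child.
          Visit 8.
          At 8: go right to 11.
            11 is a leaf — visit 11.
      Visit 31.
      At 31: no right child.
  Visit 39.
  At 39: go right to 25.
    At 25: go left to 5.
      5 is a leaf — visit 5.
    Visit 25.
    At 25: go right to 29.
      At 29: no left child.
      Visit 29.
      At 29: go right to 2.
        At 2: no left child.
        Visit 2.
        At 2: go right to 3.
          3 is a leaf — visit 3.
Visit 35.
At 35: go right to 23.
  At 23: no left child.
  Visit 23.
  At 23: go right to 12.
    At 12: no left child.
    Visit 12.
    At 12: go right to 1.
      1 is a leaf — visit 1.
Full in-order sequence: 27, 26, 8, 11, 31, 39, 5, 25, 29, 2, 3, 35, 23, 12, 1.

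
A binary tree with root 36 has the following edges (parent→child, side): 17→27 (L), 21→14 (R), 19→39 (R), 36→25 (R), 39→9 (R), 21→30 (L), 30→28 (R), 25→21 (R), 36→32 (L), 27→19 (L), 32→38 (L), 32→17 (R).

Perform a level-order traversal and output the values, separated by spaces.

36 32 25 38 17 21 27 30 14 19 28 39 9

Level-order visits nodes level by level from the root, left to right within each level.
Level 0: 36
Level 1: 32, 25
Level 2: 38, 17, 21
Level 3: 27, 30, 14
Level 4: 19, 28
Level 5: 39
Level 6: 9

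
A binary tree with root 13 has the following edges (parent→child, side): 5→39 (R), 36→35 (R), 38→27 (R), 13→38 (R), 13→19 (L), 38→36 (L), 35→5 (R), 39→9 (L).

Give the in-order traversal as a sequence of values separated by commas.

In-order visits the left subtree, then the node, then the right subtree.
At 13: go left to 19.
  19 is a leaf — visit 19.
Visit 13.
At 13: go right to 38.
  At 38: go left to 36.
    At 36: no left child.
    Visit 36.
    At 36: go right to 35.
      At 35: no left child.
      Visit 35.
      At 35: go right to 5.
        At 5: no left child.
        Visit 5.
        At 5: go right to 39.
          At 39: go left to 9.
            9 is a leaf — visit 9.
          Visit 39.
          At 39: no right child.
  Visit 38.
  At 38: go right to 27.
    27 is a leaf — visit 27.

19, 13, 36, 35, 5, 9, 39, 38, 27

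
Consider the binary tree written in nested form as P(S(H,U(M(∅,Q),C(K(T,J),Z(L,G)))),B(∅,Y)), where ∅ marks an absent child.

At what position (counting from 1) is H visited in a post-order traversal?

Post-order visits the left subtree, then the right subtree, then the node.
At P: go left to S.
  At S: go left to H.
    H is a leaf — visit H.
  At S: go right to U.
    At U: go left to M.
      At M: no left child.
      At M: go right to Q.
        Q is a leaf — visit Q.
      Visit M.
    At U: go right to C.
      At C: go left to K.
        At K: go left to T.
          T is a leaf — visit T.
        At K: go right to J.
          J is a leaf — visit J.
        Visit K.
      At C: go right to Z.
        At Z: go left to L.
          L is a leaf — visit L.
        At Z: go right to G.
          G is a leaf — visit G.
        Visit Z.
      Visit C.
    Visit U.
  Visit S.
At P: go right to B.
  At B: no left child.
  At B: go right to Y.
    Y is a leaf — visit Y.
  Visit B.
Visit P.
Full post-order sequence: H, Q, M, T, J, K, L, G, Z, C, U, S, Y, B, P.

1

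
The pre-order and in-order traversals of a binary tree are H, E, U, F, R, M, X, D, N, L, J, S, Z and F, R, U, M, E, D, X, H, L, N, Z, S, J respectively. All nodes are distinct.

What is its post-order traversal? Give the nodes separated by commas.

R, F, M, U, D, X, E, L, Z, S, J, N, H

The first element of pre-order is the root; it splits in-order into left and right subtrees.
Root H: left subtree has 7 nodes {F, R, U, M, E, D, X}, right has 5 {L, N, Z, S, J}.
  Root E: left subtree has 4 nodes {F, R, U, M}, right has 2 {D, X}.
    Root U: left subtree has 2 nodes {F, R}, right has 1 {M}.
      Root F: left subtree has 0 nodes { }, right has 1 {R}.
    Root X: left subtree has 1 node {D}, right has 0 { }.
  Root N: left subtree has 1 node {L}, right has 3 {Z, S, J}.
    Root J: left subtree has 2 nodes {Z, S}, right has 0 { }.
      Root S: left subtree has 1 node {Z}, right has 0 { }.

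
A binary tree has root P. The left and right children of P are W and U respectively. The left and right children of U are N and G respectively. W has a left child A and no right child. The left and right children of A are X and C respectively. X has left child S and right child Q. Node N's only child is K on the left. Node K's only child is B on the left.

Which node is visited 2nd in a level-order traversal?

W

Level-order visits nodes level by level from the root, left to right within each level.
Level 0: P
Level 1: W, U
Level 2: A, N, G
Level 3: X, C, K
Level 4: S, Q, B
Full level-order sequence: P, W, U, A, N, G, X, C, K, S, Q, B.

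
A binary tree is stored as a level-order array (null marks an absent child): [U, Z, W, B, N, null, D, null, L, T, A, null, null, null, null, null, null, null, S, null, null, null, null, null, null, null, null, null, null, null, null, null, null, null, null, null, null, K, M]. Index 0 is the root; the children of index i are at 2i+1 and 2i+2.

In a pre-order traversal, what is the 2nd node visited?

Pre-order visits the node, then its left subtree, then its right subtree.
Visit U.
At U: go left to Z.
  Visit Z.
  At Z: go left to B.
    Visit B.
    At B: no left child.
    At B: go right to L.
      Visit L.
      At L: no left child.
      At L: go right to S.
        Visit S.
        At S: go left to K.
          K is a leaf — visit K.
        At S: go right to M.
          M is a leaf — visit M.
  At Z: go right to N.
    Visit N.
    At N: go left to T.
      T is a leaf — visit T.
    At N: go right to A.
      A is a leaf — visit A.
At U: go right to W.
  Visit W.
  At W: no left child.
  At W: go right to D.
    D is a leaf — visit D.
Full pre-order sequence: U, Z, B, L, S, K, M, N, T, A, W, D.

Z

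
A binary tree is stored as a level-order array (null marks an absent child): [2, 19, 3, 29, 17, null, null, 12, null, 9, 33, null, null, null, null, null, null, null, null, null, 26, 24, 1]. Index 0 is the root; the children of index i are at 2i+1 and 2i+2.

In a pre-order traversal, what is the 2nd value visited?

Pre-order visits the node, then its left subtree, then its right subtree.
Visit 2.
At 2: go left to 19.
  Visit 19.
  At 19: go left to 29.
    Visit 29.
    At 29: go left to 12.
      12 is a leaf — visit 12.
    At 29: no right child.
  At 19: go right to 17.
    Visit 17.
    At 17: go left to 9.
      Visit 9.
      At 9: no left child.
      At 9: go right to 26.
        26 is a leaf — visit 26.
    At 17: go right to 33.
      Visit 33.
      At 33: go left to 24.
        24 is a leaf — visit 24.
      At 33: go right to 1.
        1 is a leaf — visit 1.
At 2: go right to 3.
  3 is a leaf — visit 3.
Full pre-order sequence: 2, 19, 29, 12, 17, 9, 26, 33, 24, 1, 3.

19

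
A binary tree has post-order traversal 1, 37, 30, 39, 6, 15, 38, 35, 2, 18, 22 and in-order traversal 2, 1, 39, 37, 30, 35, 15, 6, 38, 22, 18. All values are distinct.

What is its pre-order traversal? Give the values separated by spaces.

22 2 35 39 1 30 37 38 15 6 18

The last element of post-order is the root; it splits in-order into left and right subtrees.
Root 22: left subtree has 9 nodes {2, 1, 39, 37, 30, 35, 15, 6, 38}, right has 1 {18}.
  Root 2: left subtree has 0 nodes { }, right has 8 {1, 39, 37, 30, 35, 15, 6, 38}.
    Root 35: left subtree has 4 nodes {1, 39, 37, 30}, right has 3 {15, 6, 38}.
      Root 39: left subtree has 1 node {1}, right has 2 {37, 30}.
        Root 30: left subtree has 1 node {37}, right has 0 { }.
      Root 38: left subtree has 2 nodes {15, 6}, right has 0 { }.
        Root 15: left subtree has 0 nodes { }, right has 1 {6}.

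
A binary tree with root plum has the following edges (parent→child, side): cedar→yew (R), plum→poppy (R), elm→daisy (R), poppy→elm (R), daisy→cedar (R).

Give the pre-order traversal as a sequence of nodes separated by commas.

Pre-order visits the node, then its left subtree, then its right subtree.
Visit plum.
At plum: no left child.
At plum: go right to poppy.
  Visit poppy.
  At poppy: no left child.
  At poppy: go right to elm.
    Visit elm.
    At elm: no left child.
    At elm: go right to daisy.
      Visit daisy.
      At daisy: no left child.
      At daisy: go right to cedar.
        Visit cedar.
        At cedar: no left child.
        At cedar: go right to yew.
          yew is a leaf — visit yew.

plum, poppy, elm, daisy, cedar, yew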